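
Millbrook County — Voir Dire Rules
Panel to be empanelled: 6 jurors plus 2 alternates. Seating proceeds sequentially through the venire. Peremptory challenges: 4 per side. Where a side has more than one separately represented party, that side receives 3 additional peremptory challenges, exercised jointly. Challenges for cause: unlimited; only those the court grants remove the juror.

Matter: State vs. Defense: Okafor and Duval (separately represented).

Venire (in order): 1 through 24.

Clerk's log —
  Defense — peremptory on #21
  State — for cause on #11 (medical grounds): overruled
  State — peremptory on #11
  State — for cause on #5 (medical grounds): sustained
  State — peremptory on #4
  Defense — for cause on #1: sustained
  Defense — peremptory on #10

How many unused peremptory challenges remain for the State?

State allotment: 4.
State peremptories used: #11, #4 — 2 (for-cause on #11, #5 don't count).
Remaining: 4 − 2 = 2.

2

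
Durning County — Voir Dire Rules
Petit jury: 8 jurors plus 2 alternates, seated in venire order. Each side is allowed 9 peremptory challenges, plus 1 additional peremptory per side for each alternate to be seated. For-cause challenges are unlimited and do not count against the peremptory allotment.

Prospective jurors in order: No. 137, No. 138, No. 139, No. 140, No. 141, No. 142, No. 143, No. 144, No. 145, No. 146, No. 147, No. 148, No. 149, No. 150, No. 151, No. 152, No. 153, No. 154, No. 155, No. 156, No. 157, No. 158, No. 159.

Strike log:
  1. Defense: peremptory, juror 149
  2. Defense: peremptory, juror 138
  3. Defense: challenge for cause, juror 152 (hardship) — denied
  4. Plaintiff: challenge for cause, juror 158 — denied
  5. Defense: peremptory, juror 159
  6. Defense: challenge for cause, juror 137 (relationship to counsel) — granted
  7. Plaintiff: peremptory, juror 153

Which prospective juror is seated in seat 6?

Removed: #137, #138, #149, #153, #159. (#152, #158 stay — for-cause denied.)
Seating in order: seats 1–8 → #139, #140, #141, #142, #143, #144, #145, #146; alternates → #147, #148.
So seat 6 is #144.

144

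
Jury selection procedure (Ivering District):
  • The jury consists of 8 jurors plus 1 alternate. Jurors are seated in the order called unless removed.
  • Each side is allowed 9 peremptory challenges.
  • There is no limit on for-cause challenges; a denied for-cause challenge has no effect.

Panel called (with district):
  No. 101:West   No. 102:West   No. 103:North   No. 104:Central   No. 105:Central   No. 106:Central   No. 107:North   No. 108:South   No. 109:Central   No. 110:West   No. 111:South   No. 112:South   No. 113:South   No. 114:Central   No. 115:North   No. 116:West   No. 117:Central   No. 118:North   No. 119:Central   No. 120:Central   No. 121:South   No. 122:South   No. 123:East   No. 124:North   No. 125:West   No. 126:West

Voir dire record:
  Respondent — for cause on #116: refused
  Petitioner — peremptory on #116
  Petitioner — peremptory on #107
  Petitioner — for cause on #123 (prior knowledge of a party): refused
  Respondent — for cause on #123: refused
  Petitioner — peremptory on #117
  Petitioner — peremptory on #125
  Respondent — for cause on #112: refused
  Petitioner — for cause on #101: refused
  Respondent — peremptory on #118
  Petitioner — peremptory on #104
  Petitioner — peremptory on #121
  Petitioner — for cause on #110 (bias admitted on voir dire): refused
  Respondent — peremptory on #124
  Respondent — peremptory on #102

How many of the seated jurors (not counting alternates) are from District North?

Removed: #102, #104, #107, #116, #117, #118, #121, #124, #125.
Seated jurors 1–8: #101, #103, #105, #106, #108, #109, #110, #111 (alternates #112 not counted).
Of those, in District North: #103 → 1.

1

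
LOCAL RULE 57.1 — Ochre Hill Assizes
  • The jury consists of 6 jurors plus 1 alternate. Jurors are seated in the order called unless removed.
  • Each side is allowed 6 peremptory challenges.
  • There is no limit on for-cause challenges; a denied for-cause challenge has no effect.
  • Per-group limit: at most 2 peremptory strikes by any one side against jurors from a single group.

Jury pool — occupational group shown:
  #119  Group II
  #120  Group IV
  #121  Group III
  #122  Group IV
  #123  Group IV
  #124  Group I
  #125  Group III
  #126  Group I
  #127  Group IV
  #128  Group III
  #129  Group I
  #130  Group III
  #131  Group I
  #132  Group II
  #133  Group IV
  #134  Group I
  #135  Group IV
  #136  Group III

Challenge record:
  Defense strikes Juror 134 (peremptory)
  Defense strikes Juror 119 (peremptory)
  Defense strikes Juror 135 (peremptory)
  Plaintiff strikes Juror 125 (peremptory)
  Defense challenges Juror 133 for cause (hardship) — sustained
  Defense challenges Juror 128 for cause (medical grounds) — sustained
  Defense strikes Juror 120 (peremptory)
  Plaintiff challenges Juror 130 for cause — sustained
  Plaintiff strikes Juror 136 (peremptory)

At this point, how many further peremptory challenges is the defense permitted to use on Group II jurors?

Defense peremptories so far: #134, #119, #135, #120 — 4 of 6 used, 2 left overall.
Against Group II: #119 — 1 used; per-group cap 2 leaves 1.
Binding limit: min(2, 1) = 1.

1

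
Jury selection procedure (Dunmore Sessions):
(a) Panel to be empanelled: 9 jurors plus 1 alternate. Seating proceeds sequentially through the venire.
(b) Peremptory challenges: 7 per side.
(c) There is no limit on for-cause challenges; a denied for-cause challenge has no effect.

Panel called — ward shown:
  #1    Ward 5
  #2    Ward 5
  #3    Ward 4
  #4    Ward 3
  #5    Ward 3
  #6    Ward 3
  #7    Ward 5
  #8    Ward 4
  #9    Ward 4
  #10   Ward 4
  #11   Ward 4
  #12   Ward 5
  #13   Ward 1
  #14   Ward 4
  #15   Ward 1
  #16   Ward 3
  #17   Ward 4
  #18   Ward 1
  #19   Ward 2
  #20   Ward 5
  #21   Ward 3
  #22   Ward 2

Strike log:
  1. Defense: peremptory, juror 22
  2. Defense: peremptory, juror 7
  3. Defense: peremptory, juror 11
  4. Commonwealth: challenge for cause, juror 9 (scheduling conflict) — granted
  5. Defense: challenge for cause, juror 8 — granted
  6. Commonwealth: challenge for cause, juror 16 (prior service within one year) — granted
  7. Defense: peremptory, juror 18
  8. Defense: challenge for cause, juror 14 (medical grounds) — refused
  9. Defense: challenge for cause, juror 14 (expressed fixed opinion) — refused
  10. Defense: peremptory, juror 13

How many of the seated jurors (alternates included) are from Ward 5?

3

Removed: #7, #8, #9, #11, #13, #16, #18, #22.
Seated (10 incl. alternates): #1, #2, #3, #4, #5, #6, #10, #12, #14, #15.
Of those, in Ward 5: #1, #2, #12 → 3.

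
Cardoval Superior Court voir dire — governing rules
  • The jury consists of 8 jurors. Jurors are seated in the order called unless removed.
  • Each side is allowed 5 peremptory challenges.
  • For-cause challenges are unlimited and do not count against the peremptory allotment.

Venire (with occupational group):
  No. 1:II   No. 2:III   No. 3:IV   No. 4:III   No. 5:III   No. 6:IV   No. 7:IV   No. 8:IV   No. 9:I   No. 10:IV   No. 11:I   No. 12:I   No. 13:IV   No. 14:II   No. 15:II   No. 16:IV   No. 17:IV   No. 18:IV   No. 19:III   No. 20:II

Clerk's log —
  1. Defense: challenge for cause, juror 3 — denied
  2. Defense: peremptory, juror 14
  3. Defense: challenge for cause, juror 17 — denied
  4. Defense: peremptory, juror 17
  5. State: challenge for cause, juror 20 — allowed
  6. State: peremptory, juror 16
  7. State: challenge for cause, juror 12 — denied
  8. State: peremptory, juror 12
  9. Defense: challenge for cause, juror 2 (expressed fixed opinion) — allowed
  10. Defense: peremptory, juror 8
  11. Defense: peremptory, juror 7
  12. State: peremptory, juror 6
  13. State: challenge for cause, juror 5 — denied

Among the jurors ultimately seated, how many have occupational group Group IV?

Removed: #2, #6, #7, #8, #12, #14, #16, #17, #20.
Seated jurors 1–8: #1, #3, #4, #5, #9, #10, #11, #13.
Of those, in Group IV: #3, #10, #13 → 3.

3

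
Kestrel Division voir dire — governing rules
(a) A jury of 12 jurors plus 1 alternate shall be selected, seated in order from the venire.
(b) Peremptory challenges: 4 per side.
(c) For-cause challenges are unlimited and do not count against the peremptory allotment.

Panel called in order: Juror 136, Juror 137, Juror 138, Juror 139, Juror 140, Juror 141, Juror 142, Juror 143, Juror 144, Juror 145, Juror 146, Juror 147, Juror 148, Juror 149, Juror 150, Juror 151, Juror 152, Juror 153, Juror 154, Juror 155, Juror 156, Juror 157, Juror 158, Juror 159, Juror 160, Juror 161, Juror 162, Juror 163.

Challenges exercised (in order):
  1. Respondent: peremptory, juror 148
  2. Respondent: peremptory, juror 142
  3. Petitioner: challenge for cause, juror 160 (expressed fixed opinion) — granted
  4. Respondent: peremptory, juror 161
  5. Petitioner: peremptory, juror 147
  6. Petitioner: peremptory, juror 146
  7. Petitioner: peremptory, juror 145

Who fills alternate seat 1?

153

Removed: #142, #145, #146, #147, #148, #160, #161.
Seating in order: seats 1–12 → #136, #137, #138, #139, #140, #141, #143, #144, #149, #150, #151, #152; alternates → #153.
So alternate 1 is #153.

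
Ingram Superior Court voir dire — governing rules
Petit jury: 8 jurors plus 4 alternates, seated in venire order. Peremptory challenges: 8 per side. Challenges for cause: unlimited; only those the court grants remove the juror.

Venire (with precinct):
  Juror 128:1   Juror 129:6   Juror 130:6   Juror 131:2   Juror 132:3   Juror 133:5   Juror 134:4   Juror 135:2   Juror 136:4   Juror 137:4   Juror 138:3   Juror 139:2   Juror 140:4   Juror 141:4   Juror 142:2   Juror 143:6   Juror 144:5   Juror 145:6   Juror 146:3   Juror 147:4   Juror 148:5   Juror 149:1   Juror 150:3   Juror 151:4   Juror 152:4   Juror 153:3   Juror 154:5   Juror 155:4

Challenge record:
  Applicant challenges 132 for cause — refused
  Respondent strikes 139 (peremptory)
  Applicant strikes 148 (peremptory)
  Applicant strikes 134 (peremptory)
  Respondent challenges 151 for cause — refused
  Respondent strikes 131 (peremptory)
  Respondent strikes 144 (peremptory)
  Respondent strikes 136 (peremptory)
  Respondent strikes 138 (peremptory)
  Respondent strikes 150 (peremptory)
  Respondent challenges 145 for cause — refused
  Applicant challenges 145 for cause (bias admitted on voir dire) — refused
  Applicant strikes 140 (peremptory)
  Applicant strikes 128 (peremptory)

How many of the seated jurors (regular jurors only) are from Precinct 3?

Removed: #128, #131, #134, #136, #138, #139, #140, #144, #148, #150.
Seated jurors 1–8: #129, #130, #132, #133, #135, #137, #141, #142 (alternates #143, #145, #146, #147 not counted).
Of those, in Precinct 3: #132 → 1.

1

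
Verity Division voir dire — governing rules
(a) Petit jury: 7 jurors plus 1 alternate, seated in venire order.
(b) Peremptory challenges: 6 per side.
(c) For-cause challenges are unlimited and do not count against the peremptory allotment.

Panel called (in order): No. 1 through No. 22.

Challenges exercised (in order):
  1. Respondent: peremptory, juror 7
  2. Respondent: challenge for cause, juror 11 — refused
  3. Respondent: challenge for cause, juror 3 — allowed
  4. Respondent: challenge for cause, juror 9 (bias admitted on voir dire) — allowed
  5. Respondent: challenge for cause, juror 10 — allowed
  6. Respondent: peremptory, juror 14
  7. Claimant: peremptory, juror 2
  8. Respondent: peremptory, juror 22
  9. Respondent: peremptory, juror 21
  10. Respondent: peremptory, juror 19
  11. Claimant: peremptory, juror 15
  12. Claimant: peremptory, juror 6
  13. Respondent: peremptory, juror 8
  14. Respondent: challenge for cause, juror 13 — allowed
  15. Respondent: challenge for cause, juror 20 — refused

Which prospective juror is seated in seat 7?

Removed: #2, #3, #6, #7, #8, #9, #10, #13, #14, #15, #19, #21, #22. (#11, #20 stay — for-cause denied.)
Seating in order: seats 1–7 → #1, #4, #5, #11, #12, #16, #17; alternates → #18.
So seat 7 is #17.

17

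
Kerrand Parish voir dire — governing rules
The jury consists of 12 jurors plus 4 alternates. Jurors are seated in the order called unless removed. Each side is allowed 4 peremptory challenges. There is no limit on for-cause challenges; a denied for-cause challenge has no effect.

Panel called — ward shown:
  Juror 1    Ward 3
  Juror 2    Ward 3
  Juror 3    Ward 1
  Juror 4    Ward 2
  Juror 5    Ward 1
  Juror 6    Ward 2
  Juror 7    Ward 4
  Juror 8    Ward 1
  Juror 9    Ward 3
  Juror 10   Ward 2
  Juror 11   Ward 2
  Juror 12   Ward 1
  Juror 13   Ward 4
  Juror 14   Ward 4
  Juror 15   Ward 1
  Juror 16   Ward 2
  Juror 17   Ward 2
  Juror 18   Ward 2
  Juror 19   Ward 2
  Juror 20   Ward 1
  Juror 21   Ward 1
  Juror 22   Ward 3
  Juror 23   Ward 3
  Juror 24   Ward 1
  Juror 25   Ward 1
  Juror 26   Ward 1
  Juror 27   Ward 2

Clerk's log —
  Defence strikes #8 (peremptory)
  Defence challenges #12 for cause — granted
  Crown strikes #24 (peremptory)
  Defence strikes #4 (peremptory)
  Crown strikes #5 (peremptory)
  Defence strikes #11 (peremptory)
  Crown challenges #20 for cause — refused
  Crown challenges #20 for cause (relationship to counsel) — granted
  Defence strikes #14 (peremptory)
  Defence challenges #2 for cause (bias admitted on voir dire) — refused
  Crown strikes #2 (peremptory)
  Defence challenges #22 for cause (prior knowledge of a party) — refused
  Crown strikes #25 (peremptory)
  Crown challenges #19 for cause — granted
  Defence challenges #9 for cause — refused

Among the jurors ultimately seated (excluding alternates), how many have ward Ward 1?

Removed: #2, #4, #5, #8, #11, #12, #14, #19, #20, #24, #25.
Seated jurors 1–12: #1, #3, #6, #7, #9, #10, #13, #15, #16, #17, #18, #21 (alternates #22, #23, #26, #27 not counted).
Of those, in Ward 1: #3, #15, #21 → 3.

3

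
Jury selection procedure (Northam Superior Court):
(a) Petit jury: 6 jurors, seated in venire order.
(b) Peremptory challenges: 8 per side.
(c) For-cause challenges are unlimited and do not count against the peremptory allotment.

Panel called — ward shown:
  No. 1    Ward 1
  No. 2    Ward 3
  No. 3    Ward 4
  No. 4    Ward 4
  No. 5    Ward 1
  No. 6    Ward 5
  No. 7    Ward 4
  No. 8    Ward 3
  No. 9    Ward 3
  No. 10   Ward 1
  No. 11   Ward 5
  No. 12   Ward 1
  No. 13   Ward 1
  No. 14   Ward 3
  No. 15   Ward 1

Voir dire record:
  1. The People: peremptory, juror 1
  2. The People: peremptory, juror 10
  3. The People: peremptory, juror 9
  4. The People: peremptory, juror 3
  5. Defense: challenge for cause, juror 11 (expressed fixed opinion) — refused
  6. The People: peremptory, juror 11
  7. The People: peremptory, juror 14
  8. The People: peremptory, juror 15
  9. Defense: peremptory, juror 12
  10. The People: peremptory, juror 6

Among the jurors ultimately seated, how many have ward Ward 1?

Removed: #1, #3, #6, #9, #10, #11, #12, #14, #15.
Seated jurors 1–6: #2, #4, #5, #7, #8, #13.
Of those, in Ward 1: #5, #13 → 2.

2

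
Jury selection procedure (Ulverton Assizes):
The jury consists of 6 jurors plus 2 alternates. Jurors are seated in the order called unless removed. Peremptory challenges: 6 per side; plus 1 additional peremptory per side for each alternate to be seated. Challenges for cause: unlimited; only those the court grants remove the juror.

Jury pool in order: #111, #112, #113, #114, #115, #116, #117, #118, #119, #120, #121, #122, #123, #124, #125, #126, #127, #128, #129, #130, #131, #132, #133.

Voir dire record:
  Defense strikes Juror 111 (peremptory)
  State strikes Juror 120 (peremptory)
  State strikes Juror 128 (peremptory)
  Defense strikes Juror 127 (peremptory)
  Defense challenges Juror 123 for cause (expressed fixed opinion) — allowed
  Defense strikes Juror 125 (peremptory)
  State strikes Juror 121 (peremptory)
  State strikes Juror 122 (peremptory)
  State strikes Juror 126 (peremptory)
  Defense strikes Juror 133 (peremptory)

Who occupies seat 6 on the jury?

Removed: #111, #120, #121, #122, #123, #125, #126, #127, #128, #133.
Seating in order: seats 1–6 → #112, #113, #114, #115, #116, #117; alternates → #118, #119.
So seat 6 is #117.

117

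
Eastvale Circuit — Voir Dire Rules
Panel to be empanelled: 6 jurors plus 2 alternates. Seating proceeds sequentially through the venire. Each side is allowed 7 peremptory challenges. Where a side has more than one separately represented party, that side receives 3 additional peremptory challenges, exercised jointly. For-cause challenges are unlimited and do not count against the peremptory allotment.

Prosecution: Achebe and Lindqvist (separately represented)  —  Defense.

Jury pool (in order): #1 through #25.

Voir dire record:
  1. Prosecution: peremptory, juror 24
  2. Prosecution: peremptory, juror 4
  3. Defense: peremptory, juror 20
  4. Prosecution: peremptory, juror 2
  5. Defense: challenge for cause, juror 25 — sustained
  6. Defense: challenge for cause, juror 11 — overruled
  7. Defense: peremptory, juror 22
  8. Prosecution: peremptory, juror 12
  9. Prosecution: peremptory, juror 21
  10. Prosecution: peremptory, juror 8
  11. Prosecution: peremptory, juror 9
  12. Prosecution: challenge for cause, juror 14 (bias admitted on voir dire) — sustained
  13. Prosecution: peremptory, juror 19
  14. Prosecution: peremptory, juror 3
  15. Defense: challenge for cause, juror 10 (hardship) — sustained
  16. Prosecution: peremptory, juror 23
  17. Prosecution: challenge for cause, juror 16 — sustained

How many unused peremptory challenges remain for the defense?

5

Defense allotment: 7.
Defense peremptories used: #20, #22 — 2 (for-cause on #25, #11, #10 don't count).
Remaining: 7 − 2 = 5.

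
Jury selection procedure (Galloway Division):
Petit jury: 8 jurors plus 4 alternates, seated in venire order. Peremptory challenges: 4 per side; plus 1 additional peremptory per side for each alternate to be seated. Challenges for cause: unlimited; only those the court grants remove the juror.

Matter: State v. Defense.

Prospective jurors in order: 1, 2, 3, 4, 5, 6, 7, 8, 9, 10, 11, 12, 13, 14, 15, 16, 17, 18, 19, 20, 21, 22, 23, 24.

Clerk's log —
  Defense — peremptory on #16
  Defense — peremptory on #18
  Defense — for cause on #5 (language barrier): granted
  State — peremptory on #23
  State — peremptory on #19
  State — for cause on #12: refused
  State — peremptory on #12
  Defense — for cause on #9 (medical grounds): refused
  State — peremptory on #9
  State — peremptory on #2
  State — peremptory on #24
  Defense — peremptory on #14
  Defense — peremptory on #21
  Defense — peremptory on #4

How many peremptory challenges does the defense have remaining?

3

Defense allotment: 4 base + 1 × 4 alternates = 8.
Defense peremptories used: #16, #18, #14, #21, #4 — 5 (for-cause on #5, #9 don't count).
Remaining: 8 − 5 = 3.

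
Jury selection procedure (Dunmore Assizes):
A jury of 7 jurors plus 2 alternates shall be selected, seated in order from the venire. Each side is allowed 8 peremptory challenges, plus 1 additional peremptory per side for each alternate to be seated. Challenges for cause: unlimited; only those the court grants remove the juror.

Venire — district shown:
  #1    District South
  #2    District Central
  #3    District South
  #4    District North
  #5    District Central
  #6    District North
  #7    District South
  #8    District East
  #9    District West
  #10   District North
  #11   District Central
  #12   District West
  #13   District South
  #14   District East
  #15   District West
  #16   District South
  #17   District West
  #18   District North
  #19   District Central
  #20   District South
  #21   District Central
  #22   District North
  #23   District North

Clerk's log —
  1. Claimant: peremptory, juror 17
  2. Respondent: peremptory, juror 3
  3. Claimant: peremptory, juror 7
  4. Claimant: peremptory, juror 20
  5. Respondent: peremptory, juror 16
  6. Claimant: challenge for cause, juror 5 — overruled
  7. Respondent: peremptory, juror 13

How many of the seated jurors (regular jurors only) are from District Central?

2

Removed: #3, #7, #13, #16, #17, #20.
Seated jurors 1–7: #1, #2, #4, #5, #6, #8, #9 (alternates #10, #11 not counted).
Of those, in District Central: #2, #5 → 2.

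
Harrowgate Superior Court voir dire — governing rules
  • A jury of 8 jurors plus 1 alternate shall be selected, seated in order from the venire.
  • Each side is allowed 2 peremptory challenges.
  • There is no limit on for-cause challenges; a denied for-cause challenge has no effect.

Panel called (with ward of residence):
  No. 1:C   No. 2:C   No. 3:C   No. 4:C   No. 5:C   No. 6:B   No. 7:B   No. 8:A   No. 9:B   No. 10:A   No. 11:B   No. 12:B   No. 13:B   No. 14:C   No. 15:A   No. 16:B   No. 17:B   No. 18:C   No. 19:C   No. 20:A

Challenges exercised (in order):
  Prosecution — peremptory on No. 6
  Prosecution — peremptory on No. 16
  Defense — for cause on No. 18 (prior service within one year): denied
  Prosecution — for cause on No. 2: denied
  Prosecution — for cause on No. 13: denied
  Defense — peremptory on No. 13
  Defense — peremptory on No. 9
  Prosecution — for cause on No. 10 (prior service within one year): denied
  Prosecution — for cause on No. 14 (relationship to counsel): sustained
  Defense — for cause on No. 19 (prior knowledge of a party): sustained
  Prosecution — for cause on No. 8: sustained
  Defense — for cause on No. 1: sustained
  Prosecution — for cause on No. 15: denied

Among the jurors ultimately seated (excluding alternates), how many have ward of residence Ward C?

Removed: #1, #6, #8, #9, #13, #14, #16, #19.
Seated jurors 1–8: #2, #3, #4, #5, #7, #10, #11, #12 (alternates #15 not counted).
Of those, in Ward C: #2, #3, #4, #5 → 4.

4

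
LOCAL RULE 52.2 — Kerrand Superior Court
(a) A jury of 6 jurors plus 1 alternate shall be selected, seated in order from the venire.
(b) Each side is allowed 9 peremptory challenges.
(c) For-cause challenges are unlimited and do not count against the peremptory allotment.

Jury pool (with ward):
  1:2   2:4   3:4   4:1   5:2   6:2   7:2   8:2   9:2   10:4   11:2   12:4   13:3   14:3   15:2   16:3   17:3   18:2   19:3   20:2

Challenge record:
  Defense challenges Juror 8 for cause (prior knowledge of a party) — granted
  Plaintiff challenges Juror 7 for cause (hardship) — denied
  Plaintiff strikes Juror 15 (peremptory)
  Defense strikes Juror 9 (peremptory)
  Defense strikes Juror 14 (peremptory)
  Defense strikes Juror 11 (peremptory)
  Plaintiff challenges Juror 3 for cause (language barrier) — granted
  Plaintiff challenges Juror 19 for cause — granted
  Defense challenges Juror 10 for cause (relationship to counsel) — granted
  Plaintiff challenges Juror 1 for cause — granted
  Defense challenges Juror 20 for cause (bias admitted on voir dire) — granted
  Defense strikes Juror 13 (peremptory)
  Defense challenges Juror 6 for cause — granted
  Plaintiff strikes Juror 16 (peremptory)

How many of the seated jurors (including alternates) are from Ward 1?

Removed: #1, #3, #6, #8, #9, #10, #11, #13, #14, #15, #16, #19, #20.
Seated (7 incl. alternates): #2, #4, #5, #7, #12, #17, #18.
Of those, in Ward 1: #4 → 1.

1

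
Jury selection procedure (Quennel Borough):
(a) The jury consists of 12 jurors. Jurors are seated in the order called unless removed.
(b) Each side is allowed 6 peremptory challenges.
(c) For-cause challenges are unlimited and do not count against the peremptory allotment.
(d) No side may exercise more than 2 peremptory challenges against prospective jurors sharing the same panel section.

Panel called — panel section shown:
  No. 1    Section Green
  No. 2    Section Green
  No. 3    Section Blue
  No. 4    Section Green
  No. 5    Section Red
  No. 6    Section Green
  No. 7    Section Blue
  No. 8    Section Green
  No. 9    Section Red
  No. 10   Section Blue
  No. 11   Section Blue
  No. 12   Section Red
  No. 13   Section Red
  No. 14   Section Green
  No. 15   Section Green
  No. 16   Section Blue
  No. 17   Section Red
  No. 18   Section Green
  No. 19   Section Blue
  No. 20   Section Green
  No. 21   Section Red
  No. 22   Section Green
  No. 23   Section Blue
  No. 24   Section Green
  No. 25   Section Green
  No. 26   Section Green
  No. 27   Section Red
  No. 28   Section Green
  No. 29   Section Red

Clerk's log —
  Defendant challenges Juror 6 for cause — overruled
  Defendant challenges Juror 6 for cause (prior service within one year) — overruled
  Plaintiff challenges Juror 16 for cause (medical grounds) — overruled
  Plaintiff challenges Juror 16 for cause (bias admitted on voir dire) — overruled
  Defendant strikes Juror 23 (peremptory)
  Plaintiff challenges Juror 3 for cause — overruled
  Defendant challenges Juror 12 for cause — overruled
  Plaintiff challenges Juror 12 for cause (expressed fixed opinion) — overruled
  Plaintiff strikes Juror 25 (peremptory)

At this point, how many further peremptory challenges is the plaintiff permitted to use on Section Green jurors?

Plaintiff peremptories so far: #25 — 1 of 6 used, 5 left overall.
Against Section Green: #25 — 1 used; per-section cap 2 leaves 1.
Binding limit: min(5, 1) = 1.

1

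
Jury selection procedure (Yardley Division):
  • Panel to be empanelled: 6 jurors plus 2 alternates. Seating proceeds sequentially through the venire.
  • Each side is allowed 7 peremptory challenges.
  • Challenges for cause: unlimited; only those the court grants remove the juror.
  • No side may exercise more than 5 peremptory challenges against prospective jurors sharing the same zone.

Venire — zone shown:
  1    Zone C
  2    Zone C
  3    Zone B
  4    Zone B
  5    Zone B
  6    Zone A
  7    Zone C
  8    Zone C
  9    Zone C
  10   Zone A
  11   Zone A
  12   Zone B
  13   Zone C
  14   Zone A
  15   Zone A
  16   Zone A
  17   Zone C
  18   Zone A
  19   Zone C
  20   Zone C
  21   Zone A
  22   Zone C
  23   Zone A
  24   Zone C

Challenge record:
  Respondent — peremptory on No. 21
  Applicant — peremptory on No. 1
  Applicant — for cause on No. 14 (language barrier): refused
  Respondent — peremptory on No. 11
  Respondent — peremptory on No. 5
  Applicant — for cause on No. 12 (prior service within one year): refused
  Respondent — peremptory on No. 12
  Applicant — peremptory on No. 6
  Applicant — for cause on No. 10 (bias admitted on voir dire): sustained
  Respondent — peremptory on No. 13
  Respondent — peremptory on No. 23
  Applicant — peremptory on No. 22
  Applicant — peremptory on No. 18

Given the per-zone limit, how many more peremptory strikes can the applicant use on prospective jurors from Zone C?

3

Applicant peremptories so far: #1, #6, #22, #18 — 4 of 7 used, 3 left overall.
Against Zone C: #1, #22 — 2 used; per-zone cap 5 leaves 3.
Binding limit: min(3, 3) = 3.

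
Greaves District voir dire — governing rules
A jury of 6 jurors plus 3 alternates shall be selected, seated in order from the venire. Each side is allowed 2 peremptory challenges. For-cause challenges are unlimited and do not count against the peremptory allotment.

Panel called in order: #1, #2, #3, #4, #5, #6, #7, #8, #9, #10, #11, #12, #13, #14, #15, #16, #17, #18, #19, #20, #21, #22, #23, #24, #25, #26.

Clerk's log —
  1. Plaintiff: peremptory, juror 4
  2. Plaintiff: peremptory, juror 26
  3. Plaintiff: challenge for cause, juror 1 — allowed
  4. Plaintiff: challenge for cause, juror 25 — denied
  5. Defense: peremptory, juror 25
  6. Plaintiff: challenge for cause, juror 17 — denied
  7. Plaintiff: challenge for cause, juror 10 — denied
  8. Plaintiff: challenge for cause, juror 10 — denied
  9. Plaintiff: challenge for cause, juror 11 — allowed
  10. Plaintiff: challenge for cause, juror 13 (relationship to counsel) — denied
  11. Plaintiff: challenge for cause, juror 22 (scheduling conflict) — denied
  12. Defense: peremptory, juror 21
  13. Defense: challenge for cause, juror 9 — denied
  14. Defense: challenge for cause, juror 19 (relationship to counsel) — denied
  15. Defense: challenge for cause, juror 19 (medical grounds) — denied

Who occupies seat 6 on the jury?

8

Removed: #1, #4, #11, #21, #25, #26. (#9, #10, #13, #17, #19, #22 stay — for-cause denied.)
Seating in order: seats 1–6 → #2, #3, #5, #6, #7, #8; alternates → #9, #10, #12.
So seat 6 is #8.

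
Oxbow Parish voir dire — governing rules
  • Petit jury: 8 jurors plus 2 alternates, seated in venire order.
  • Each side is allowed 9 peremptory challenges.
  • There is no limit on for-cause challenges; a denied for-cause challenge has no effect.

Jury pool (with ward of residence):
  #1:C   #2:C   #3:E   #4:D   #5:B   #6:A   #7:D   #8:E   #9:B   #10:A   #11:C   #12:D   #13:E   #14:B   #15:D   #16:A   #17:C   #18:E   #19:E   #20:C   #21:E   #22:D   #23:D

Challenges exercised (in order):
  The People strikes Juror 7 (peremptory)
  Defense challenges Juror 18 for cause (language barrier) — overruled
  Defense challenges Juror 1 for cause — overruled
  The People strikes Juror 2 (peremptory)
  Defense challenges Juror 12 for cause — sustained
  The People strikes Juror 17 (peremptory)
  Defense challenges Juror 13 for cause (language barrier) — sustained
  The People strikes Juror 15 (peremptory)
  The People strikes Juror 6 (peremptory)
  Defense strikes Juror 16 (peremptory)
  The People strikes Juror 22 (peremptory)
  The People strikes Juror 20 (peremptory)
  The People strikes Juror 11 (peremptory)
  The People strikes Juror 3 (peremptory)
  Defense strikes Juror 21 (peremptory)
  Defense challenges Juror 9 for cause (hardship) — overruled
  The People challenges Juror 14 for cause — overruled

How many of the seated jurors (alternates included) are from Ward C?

1

Removed: #2, #3, #6, #7, #11, #12, #13, #15, #16, #17, #20, #21, #22.
Seated (10 incl. alternates): #1, #4, #5, #8, #9, #10, #14, #18, #19, #23.
Of those, in Ward C: #1 → 1.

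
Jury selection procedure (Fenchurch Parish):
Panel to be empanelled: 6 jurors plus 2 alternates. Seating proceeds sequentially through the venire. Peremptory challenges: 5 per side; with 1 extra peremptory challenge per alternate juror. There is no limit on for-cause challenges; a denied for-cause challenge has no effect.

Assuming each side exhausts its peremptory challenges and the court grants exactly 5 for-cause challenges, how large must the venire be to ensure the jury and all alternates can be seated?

Seats to fill: 6 + 2 alternates = 8.
Peremptories: 5 + 1×2 = 7 per side × 2 sides = 14.
For-cause removals: 5.
Minimum venire: 8 + 14 + 5 = 27.

27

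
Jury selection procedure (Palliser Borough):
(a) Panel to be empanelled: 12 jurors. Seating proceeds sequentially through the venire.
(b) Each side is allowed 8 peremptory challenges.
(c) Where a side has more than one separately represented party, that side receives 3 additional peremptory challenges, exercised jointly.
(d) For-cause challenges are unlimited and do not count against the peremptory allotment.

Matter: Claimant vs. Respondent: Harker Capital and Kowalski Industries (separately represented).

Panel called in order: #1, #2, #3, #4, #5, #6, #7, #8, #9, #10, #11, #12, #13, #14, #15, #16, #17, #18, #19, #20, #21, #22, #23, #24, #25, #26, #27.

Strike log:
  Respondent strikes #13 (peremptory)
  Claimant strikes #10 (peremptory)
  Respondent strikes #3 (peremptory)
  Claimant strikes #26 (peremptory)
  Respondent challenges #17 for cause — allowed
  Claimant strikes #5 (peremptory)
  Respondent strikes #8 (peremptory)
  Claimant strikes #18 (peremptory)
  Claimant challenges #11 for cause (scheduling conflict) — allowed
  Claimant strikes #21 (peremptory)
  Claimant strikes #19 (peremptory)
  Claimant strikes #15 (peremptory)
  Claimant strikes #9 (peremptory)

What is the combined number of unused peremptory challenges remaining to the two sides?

Claimant allotment: 8. Respondent allotment: 8 base + 3 multi-party = 11.
Claimant peremptories used: #10, #26, #5, #18, #21, #19, #15, #9 — 8 (the for-cause on #11 doesn't count).
Respondent peremptories used: #13, #3, #8 — 3 (the for-cause on #17 doesn't count).
Remaining: (8 − 8) + (11 − 3) = 8.

8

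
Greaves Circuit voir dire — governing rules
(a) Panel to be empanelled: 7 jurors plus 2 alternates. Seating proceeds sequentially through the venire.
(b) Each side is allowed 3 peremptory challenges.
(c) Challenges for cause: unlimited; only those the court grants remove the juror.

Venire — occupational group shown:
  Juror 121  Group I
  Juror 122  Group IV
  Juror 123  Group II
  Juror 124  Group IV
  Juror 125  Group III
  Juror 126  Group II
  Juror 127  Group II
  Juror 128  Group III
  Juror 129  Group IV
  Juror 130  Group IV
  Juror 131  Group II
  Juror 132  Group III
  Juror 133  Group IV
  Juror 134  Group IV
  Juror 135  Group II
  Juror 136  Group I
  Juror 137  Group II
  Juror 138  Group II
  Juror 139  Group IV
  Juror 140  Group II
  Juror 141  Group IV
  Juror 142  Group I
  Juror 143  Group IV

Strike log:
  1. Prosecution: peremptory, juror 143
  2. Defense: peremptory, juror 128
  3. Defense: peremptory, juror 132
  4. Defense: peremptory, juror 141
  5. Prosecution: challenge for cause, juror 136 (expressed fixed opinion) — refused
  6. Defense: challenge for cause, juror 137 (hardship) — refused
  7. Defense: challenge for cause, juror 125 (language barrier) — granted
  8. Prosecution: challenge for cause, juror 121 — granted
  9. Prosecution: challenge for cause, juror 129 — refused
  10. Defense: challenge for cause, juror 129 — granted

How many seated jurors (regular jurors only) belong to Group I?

0

Removed: #121, #125, #128, #129, #132, #141, #143.
Seated jurors 1–7: #122, #123, #124, #126, #127, #130, #131 (alternates #133, #134 not counted).
None of those are in Group I → 0.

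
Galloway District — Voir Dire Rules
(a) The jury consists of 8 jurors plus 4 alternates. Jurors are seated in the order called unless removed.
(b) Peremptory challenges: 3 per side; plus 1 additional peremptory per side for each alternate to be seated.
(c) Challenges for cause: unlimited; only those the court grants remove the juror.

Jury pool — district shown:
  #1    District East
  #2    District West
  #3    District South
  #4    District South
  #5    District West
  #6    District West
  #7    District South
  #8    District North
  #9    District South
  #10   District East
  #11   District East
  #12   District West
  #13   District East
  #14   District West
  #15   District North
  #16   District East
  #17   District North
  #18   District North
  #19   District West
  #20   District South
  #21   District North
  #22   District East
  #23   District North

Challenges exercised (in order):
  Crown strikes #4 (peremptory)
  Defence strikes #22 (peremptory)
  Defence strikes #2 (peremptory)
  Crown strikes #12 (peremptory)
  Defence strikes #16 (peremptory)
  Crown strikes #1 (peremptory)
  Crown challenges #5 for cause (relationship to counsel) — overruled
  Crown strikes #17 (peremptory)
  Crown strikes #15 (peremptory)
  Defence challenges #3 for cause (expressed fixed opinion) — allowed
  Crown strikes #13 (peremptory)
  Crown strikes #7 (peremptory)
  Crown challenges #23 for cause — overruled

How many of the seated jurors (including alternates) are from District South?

Removed: #1, #2, #3, #4, #7, #12, #13, #15, #16, #17, #22.
Seated (12 incl. alternates): #5, #6, #8, #9, #10, #11, #14, #18, #19, #20, #21, #23.
Of those, in District South: #9, #20 → 2.

2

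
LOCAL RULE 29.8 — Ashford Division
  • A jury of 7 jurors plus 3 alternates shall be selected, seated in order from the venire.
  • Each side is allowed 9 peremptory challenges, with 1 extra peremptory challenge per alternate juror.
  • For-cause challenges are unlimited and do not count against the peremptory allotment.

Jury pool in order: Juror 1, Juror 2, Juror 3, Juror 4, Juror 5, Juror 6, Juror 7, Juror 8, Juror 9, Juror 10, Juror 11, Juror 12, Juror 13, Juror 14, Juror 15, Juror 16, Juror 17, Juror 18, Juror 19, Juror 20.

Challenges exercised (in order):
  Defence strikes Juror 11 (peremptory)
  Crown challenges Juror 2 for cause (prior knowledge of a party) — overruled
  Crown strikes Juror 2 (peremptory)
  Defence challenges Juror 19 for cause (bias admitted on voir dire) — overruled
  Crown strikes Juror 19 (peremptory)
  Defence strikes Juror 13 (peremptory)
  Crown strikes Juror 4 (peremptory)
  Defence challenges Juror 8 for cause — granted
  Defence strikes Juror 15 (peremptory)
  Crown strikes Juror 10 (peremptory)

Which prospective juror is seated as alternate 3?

Removed: #2, #4, #8, #10, #11, #13, #15, #19.
Seating in order: seats 1–7 → #1, #3, #5, #6, #7, #9, #12; alternates → #14, #16, #17.
So alternate 3 is #17.

17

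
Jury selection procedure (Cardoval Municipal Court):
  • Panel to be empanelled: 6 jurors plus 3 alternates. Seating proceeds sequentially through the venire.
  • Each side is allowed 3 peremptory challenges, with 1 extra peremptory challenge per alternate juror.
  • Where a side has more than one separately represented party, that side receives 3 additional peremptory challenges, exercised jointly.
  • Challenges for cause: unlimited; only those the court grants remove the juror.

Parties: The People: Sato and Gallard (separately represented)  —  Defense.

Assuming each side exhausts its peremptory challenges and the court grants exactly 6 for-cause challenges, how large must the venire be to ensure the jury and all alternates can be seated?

Seats to fill: 6 + 3 alternates = 9.
Peremptories — The People: 3 + 1×3 + 3 = 9; Defense: 3 + 1×3 = 6; total 15.
For-cause removals: 6.
Minimum venire: 9 + 15 + 6 = 30.

30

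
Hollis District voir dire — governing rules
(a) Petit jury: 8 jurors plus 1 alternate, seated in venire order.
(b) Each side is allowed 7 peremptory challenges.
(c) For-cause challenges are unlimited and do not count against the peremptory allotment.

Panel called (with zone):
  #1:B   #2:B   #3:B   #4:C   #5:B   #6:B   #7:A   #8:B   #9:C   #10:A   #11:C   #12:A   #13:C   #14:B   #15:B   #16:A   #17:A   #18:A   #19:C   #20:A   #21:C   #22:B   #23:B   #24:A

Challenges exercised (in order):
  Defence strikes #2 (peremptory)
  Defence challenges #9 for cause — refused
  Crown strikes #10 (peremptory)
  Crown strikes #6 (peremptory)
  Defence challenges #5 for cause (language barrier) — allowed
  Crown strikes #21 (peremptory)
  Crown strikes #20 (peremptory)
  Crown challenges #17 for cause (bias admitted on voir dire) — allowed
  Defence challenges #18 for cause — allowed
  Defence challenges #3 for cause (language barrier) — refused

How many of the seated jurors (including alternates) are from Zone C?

4

Removed: #2, #5, #6, #10, #17, #18, #20, #21.
Seated (9 incl. alternates): #1, #3, #4, #7, #8, #9, #11, #12, #13.
Of those, in Zone C: #4, #9, #11, #13 → 4.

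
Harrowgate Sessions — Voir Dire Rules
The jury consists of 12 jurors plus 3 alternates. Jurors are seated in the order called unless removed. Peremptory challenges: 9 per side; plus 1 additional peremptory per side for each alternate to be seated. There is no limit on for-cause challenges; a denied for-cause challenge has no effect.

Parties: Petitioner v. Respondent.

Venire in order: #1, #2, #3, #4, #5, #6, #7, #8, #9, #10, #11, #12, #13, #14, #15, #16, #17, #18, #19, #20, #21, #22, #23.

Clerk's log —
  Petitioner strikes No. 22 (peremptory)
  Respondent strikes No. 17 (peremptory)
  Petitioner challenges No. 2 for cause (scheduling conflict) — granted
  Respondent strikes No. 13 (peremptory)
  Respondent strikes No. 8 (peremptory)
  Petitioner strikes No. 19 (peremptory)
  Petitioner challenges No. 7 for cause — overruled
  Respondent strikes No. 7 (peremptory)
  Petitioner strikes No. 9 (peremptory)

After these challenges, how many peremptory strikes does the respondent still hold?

8

Respondent allotment: 9 base + 1 × 3 alternates = 12.
Respondent peremptories used: #17, #13, #8, #7 — 4.
Remaining: 12 − 4 = 8.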